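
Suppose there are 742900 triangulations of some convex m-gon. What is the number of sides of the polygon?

Triangulations of a convex m-gon are counted by C_{m−2}. Since C_13 = 742900, the index is 13.
So m − 2 = 13, giving m = 15 sides.

15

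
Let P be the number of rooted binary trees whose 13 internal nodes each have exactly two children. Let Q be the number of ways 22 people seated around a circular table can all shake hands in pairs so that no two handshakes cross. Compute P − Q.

684114

The number of full binary trees on 13 internal nodes is the Catalan number C_13. So P = C_13 = 742900.
With 22 = 2·11 people, non-crossing handshake pairings are non-crossing perfect matchings on a circle, counted by C_11. So Q = C_11 = 58786.
P − Q = 742900 − 58786 = 684114.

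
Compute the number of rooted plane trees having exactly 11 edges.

58786

Rooted ordered trees with n edges are counted by C_n; here n = 11.
C_11 = 58786.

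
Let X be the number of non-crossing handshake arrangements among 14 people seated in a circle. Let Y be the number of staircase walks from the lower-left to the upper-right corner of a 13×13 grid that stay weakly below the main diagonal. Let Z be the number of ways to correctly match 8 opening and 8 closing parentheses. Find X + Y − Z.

With 14 = 2·7 people, non-crossing handshake pairings are non-crossing perfect matchings on a circle, counted by C_7. So X = C_7 = 429.
Monotone paths in an n×n grid that stay weakly below the diagonal are counted by C_n; here n = 13. So Y = C_13 = 742900.
A balanced arrangement of 8 bracket pairs is a Dyck word of semilength 8, so the count is C_8. So Z = C_8 = 1430.
X + Y − Z = 429 + 742900 − 1430 = 741899.

741899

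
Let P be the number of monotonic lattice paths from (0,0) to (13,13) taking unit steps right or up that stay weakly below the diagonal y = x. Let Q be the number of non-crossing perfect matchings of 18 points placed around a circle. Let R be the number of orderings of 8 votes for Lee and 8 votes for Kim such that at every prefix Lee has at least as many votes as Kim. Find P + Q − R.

746332

Monotone paths in an n×n grid that stay weakly below the diagonal are counted by C_n; here n = 13. So P = C_13 = 742900.
Pairing 18 circle points by 9 non-crossing chords gives C_9 matchings. So Q = C_9 = 4862.
Reading a vote for the leader as '(' and for the other as ')' turns such a sequence into a balanced string of 8 pairs, so the count is C_8. So R = C_8 = 1430.
P + Q − R = 742900 + 4862 − 1430 = 746332.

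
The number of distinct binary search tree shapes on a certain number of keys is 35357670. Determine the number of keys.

16

Binary search tree shapes on n keys are counted by C_n; 35357670 = C_16.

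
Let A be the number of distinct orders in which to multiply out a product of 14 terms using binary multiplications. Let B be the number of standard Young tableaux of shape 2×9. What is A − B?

Parenthesizations of m factors correspond to full binary trees with m leaves, counted by C_{m−1}; m = 14 gives C_13. So A = C_13 = 742900.
By the hook-length formula (or a Dyck-path bijection), SYT of shape 2×9 number C_9. So B = C_9 = 4862.
A − B = 742900 − 4862 = 738038.

738038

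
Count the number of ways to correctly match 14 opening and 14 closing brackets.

A balanced arrangement of 14 bracket pairs is a Dyck word of semilength 14, so the count is C_14.
C_14 = C(28,14)/15 = 40116600/15 = 2674440.

2674440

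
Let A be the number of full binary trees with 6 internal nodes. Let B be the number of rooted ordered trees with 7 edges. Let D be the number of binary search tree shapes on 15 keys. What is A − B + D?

9694548

Full binary trees with n internal nodes are counted by C_n; here n = 6. So A = C_6 = 132.
A rooted plane tree with 7 edges has 8 nodes, and the count is C_7. So B = C_7 = 429.
Binary trees (left/right distinguished) on n nodes are counted by C_n; here n = 15. So D = C_15 = 9694845.
A − B + D = 132 − 429 + 9694845 = 9694548.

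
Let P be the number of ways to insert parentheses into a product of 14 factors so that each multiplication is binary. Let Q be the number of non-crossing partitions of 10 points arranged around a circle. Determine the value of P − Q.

Parenthesizations of m factors correspond to full binary trees with m leaves, counted by C_{m−1}; m = 14 gives C_13. So P = C_13 = 742900.
The non-crossing partitions of [10] form a lattice of size C_10. So Q = C_10 = 16796.
P − Q = 742900 − 16796 = 726104.

726104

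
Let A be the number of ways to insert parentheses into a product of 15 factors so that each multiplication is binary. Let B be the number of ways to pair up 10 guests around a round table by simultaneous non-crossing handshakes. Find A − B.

Ways to associate a product of 15 factors correspond to binary trees on 15 leaves, so the count is C_14. So A = C_14 = 2674440.
Non-crossing handshake pairings of 2n people are counted by C_n; 10 people gives n = 5. So B = C_5 = 42.
A − B = 2674440 − 42 = 2674398.

2674398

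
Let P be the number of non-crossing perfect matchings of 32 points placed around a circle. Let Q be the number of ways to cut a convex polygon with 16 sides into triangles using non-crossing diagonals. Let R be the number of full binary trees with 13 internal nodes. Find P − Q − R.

31940330

Pairing 32 circle points by 16 non-crossing chords gives C_16 matchings. So P = C_16 = 35357670.
A convex 16-gon is triangulated into 14 triangles, and the number of such triangulations is the Catalan number C_{16−2} = C_14. So Q = C_14 = 2674440.
Full binary trees with n internal nodes are counted by C_n; here n = 13. So R = C_13 = 742900.
P − Q − R = 35357670 − 2674440 − 742900 = 31940330.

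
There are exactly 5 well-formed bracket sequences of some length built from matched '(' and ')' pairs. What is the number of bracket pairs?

3

Balanced strings of n bracket-pairs are counted by C_n. The Catalan number equal to 5 is C_3.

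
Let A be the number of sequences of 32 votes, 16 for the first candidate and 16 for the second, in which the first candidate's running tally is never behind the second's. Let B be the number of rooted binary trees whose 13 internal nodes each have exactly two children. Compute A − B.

Ballot sequences with n votes each where one side never trails are Dyck words, counted by C_n; here n = 16. So A = C_16 = 35357670.
Full binary trees with n internal nodes are counted by C_n; here n = 13. So B = C_13 = 742900.
A − B = 35357670 − 742900 = 34614770.

34614770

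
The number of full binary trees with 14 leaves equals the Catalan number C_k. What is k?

13

Full binary trees with 14 leaves have 14−1 = 13 internal nodes, so there are C_13 of them.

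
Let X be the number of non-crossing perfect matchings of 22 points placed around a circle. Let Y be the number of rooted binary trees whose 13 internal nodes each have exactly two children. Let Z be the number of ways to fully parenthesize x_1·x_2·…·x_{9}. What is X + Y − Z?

800256

Pairing 22 circle points by 11 non-crossing chords gives C_11 matchings. So X = C_11 = 58786.
Full binary trees with n internal nodes are counted by C_n; here n = 13. So Y = C_13 = 742900.
Parenthesizations of m factors correspond to full binary trees with m leaves, counted by C_{m−1}; m = 9 gives C_8. So Z = C_8 = 1430.
X + Y − Z = 58786 + 742900 − 1430 = 800256.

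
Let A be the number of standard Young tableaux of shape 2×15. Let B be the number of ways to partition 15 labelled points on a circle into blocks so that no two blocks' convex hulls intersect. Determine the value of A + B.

19389690

Standard Young tableaux of shape 2×n are counted by C_n; here n = 15. So A = C_15 = 9694845.
The non-crossing partitions of [15] form a lattice of size C_15. So B = C_15 = 9694845.
A + B = 9694845 + 9694845 = 19389690.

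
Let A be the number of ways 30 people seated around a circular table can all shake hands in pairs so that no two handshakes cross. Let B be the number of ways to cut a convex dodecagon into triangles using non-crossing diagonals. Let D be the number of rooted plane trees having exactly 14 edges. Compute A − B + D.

12352489

With 30 = 2·15 people, non-crossing handshake pairings are non-crossing perfect matchings on a circle, counted by C_15. So A = C_15 = 9694845.
Triangulations of a convex m-gon are counted by C_{m−2}; with m = 12 this is C_10. So B = C_10 = 16796.
A rooted plane tree with 14 edges has 15 nodes, and the count is C_14. So D = C_14 = 2674440.
A − B + D = 9694845 − 16796 + 2674440 = 12352489.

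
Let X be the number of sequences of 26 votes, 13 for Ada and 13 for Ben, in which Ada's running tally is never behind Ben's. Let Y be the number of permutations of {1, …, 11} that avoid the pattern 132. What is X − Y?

Ballot sequences with n votes each where one side never trails are Dyck words, counted by C_n; here n = 13. So X = C_13 = 742900.
For any fixed pattern of length 3, the pattern-avoiding permutations of [11] number C_11. So Y = C_11 = 58786.
X − Y = 742900 − 58786 = 684114.

684114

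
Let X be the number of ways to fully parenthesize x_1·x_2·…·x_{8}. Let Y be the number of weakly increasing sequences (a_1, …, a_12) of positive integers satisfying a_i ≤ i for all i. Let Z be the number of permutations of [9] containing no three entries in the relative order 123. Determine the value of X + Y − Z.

Ways to associate a product of 8 factors correspond to binary trees on 8 leaves, so the count is C_7. So X = C_7 = 429.
Weakly increasing sequences with a_i ≤ i biject with Dyck paths of semilength 12, so there are C_12. So Y = C_12 = 208012.
For any fixed pattern of length 3, the pattern-avoiding permutations of [9] number C_9. So Z = C_9 = 4862.
X + Y − Z = 429 + 208012 − 4862 = 203579.

203579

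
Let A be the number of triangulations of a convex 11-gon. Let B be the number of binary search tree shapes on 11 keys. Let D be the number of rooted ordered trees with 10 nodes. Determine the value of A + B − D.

58786

Triangulations of a convex m-gon are counted by C_{m−2}; with m = 11 this is C_9. So A = C_9 = 4862.
Rooted binary trees with 11 nodes (each child slot possibly empty) number C_11. So B = C_11 = 58786.
Rooted ordered (plane) trees on m nodes have m−1 edges and are counted by C_{m−1}; m = 10 gives C_9. So D = C_9 = 4862.
A + B − D = 4862 + 58786 − 4862 = 58786.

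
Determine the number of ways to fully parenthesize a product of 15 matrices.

2674440

Bracketing 15 factors into binary products is counted by C_{15−1} = C_14.
C_14 = 2674440.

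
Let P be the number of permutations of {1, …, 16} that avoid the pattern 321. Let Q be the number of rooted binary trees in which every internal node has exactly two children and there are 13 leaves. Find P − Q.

35149658

Permutations of [n] avoiding any single length-3 pattern are counted by C_n; here n = 16. So P = C_16 = 35357670.
A full binary tree with L leaves has L−1 internal nodes and is counted by C_{L−1}; L = 13 gives C_12. So Q = C_12 = 208012.
P − Q = 35357670 − 208012 = 35149658.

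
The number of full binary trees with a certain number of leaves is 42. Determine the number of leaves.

6

Full binary trees with L leaves are counted by C_{L−1}, and C_5 = 42.
So the index is 5, and the number of leaves is 5 + 1 = 6.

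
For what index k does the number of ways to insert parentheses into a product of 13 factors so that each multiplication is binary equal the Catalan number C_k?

12

Bracketing 13 factors into binary products is counted by C_{13−1} = C_12.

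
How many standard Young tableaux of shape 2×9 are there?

By the hook-length formula (or a Dyck-path bijection), SYT of shape 2×9 number C_9.
C_9 = C(18,9)/10 = 48620/10 = 4862.

4862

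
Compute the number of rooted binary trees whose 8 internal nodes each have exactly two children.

1430

Full binary trees with n internal nodes are counted by C_n; here n = 8.
C_8 = C_7 · 2(2·7+1)/(7+2) = 429 · 30/9 = 1430.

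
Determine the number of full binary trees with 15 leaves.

2674440

Full binary trees with 15 leaves have 15−1 = 14 internal nodes, so there are C_14 of them.
C_14 = 2674440.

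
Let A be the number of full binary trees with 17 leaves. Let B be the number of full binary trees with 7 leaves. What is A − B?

35357538

Full binary trees with 17 leaves have 17−1 = 16 internal nodes, so there are C_16 of them. So A = C_16 = 35357670.
Full binary trees with 7 leaves have 7−1 = 6 internal nodes, so there are C_6 of them. So B = C_6 = 132.
A − B = 35357670 − 132 = 35357538.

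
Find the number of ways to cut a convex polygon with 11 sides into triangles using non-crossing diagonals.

4862

The number of triangulations of an 11-gon is the Catalan number C_9 (index = sides − 2).
C_9 = C(18,9)/10 = 48620/10 = 4862.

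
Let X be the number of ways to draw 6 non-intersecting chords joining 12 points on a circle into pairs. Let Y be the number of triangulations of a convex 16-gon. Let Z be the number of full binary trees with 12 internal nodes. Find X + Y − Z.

2466560

Non-crossing perfect matchings of 2n points on a circle are counted by C_n; with 12 points, n = 6. So X = C_6 = 132.
A convex 16-gon is triangulated into 14 triangles, and the number of such triangulations is the Catalan number C_{16−2} = C_14. So Y = C_14 = 2674440.
Full binary trees with n internal nodes are counted by C_n; here n = 12. So Z = C_12 = 208012.
X + Y − Z = 132 + 2674440 − 208012 = 2466560.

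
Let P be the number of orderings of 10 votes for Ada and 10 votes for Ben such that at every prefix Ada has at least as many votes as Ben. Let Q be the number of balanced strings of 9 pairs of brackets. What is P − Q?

Reading a vote for the leader as '(' and for the other as ')' turns such a sequence into a balanced string of 10 pairs, so the count is C_10. So P = C_10 = 16796.
With 9 pairs the number of balanced bracket strings is the Catalan number C_9. So Q = C_9 = 4862.
P − Q = 16796 − 4862 = 11934.

11934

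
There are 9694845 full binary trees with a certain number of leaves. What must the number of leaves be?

Full binary trees with L leaves are counted by C_{L−1}; 9694845 = C_15.
So the index is 15, and the number of leaves is 15 + 1 = 16.

16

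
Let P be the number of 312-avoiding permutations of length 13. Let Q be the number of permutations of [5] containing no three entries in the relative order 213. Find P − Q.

For any fixed pattern of length 3, the pattern-avoiding permutations of [13] number C_13. So P = C_13 = 742900.
For any fixed pattern of length 3, the pattern-avoiding permutations of [5] number C_5. So Q = C_5 = 42.
P − Q = 742900 − 42 = 742858.

742858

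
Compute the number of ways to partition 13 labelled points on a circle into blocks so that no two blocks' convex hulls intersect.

742900

Non-crossing partitions of an n-element set are counted by C_n; here n = 13.
C_13 = C(26,13)/14 = 10400600/14 = 742900.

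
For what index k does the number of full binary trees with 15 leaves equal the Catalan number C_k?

A full binary tree with L leaves has L−1 internal nodes and is counted by C_{L−1}; L = 15 gives C_14.

14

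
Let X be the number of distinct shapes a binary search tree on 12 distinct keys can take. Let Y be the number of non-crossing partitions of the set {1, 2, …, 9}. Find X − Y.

Binary trees (left/right distinguished) on n nodes are counted by C_n; here n = 12. So X = C_12 = 208012.
The non-crossing partitions of [9] form a lattice of size C_9. So Y = C_9 = 4862.
X − Y = 208012 − 4862 = 203150.

203150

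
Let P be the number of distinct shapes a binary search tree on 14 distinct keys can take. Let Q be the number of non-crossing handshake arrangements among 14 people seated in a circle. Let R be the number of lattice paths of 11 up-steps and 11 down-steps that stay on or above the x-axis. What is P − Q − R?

2615225

Rooted binary trees with 14 nodes (each child slot possibly empty) number C_14. So P = C_14 = 2674440.
Non-crossing handshake pairings of 2n people are counted by C_n; 14 people gives n = 7. So Q = C_7 = 429.
Dyck paths of semilength n (length 2n) are counted by C_n; here n = 11. So R = C_11 = 58786.
P − Q − R = 2674440 − 429 − 58786 = 2615225.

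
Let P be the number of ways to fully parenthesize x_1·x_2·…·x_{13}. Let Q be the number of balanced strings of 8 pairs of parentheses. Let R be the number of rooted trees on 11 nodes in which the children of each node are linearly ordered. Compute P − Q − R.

Parenthesizations of m factors correspond to full binary trees with m leaves, counted by C_{m−1}; m = 13 gives C_12. So P = C_12 = 208012.
A balanced arrangement of 8 bracket pairs is a Dyck word of semilength 8, so the count is C_8. So Q = C_8 = 1430.
A rooted plane tree on 11 nodes has 10 edges, and such trees are counted by C_10. So R = C_10 = 16796.
P − Q − R = 208012 − 1430 − 16796 = 189786.

189786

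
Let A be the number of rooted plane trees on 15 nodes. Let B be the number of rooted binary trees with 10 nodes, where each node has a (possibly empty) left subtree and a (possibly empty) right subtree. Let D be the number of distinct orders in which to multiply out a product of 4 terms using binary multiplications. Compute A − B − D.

2657639

Rooted ordered (plane) trees on m nodes have m−1 edges and are counted by C_{m−1}; m = 15 gives C_14. So A = C_14 = 2674440.
Binary trees (left/right distinguished) on n nodes are counted by C_n; here n = 10. So B = C_10 = 16796.
Ways to associate a product of 4 factors correspond to binary trees on 4 leaves, so the count is C_3. So D = C_3 = 5.
A − B − D = 2674440 − 16796 − 5 = 2657639.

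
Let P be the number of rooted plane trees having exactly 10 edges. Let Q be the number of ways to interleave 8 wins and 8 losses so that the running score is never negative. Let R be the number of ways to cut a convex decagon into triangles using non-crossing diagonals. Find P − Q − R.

Rooted ordered trees with n edges are counted by C_n; here n = 10. So P = C_10 = 16796.
Ballot sequences with n votes each where one side never trails are Dyck words, counted by C_n; here n = 8. So Q = C_8 = 1430.
The number of triangulations of a 10-gon is the Catalan number C_8 (index = sides − 2). So R = C_8 = 1430.
P − Q − R = 16796 − 1430 − 1430 = 13936.

13936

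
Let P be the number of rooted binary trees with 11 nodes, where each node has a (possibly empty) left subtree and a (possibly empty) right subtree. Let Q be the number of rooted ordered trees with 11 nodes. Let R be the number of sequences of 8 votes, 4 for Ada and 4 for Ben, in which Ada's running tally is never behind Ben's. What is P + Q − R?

75568

There are C_n binary search tree shapes on n keys; with n = 11 that is C_11. So P = C_11 = 58786.
Rooted ordered (plane) trees on m nodes have m−1 edges and are counted by C_{m−1}; m = 11 gives C_10. So Q = C_10 = 16796.
Ballot sequences with n votes each where one side never trails are Dyck words, counted by C_n; here n = 4. So R = C_4 = 14.
P + Q − R = 58786 + 16796 − 14 = 75568.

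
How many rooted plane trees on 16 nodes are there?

A rooted plane tree on 16 nodes has 15 edges, and such trees are counted by C_15.
C_15 = C_14 · 2(2·14+1)/(14+2) = 2674440 · 58/16 = 9694845.

9694845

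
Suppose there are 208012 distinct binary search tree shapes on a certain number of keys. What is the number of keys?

Binary search tree shapes on n keys are counted by C_n; 208012 = C_12.

12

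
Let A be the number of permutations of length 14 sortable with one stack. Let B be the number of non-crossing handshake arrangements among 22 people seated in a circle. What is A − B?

Stack-sortable permutations are exactly the 231-avoiding ones, counted by C_n; here n = 14. So A = C_14 = 2674440.
With 22 = 2·11 people, non-crossing handshake pairings are non-crossing perfect matchings on a circle, counted by C_11. So B = C_11 = 58786.
A − B = 2674440 − 58786 = 2615654.

2615654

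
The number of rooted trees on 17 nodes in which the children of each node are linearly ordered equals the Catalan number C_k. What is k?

16

A rooted plane tree on 17 nodes has 16 edges, and such trees are counted by C_16.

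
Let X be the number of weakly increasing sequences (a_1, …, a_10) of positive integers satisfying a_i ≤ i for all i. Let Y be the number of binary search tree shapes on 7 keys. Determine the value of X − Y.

Weakly increasing sequences with a_i ≤ i biject with Dyck paths of semilength 10, so there are C_10. So X = C_10 = 16796.
There are C_n binary search tree shapes on n keys; with n = 7 that is C_7. So Y = C_7 = 429.
X − Y = 16796 − 429 = 16367.

16367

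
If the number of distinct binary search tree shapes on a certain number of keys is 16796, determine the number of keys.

Binary search tree shapes on n keys are counted by C_n, and C_10 = 16796.

10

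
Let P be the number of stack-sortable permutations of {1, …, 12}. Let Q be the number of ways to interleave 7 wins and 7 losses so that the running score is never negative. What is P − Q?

Stack-sortable permutations are exactly the 231-avoiding ones, counted by C_n; here n = 12. So P = C_12 = 208012.
Ballot sequences with n votes each where one side never trails are Dyck words, counted by C_n; here n = 7. So Q = C_7 = 429.
P − Q = 208012 − 429 = 207583.

207583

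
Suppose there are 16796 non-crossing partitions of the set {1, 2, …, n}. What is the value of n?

Non-crossing partitions of [n] are counted by C_n. The Catalan number equal to 16796 is C_10.

10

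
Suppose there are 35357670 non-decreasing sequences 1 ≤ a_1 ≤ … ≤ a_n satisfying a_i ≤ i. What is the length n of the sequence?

Such sub-staircase sequences of length n are counted by C_n. The Catalan number equal to 35357670 is C_16.

16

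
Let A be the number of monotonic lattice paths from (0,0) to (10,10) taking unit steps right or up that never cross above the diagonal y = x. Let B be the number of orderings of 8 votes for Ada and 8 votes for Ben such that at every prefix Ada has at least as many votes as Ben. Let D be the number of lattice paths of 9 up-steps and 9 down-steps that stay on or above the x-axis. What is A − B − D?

Sub-diagonal monotone paths from (0,0) to (10,10) biject with Dyck paths of semilength 10, giving C_10. So A = C_10 = 16796.
Ballot sequences with n votes each where one side never trails are Dyck words, counted by C_n; here n = 8. So B = C_8 = 1430.
A Dyck path with 9 up-steps and 9 down-steps has semilength 9, so there are C_9 of them. So D = C_9 = 4862.
A − B − D = 16796 − 1430 − 4862 = 10504.

10504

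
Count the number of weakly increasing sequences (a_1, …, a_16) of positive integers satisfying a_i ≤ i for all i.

Weakly increasing sequences with a_i ≤ i biject with Dyck paths of semilength 16, so there are C_16.
C_16 = C_15 · 2(2·15+1)/(15+2) = 9694845 · 62/17 = 35357670.

35357670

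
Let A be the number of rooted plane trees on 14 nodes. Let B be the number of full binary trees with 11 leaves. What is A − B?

726104

A rooted plane tree on 14 nodes has 13 edges, and such trees are counted by C_13. So A = C_13 = 742900.
Full binary trees with 11 leaves have 11−1 = 10 internal nodes, so there are C_10 of them. So B = C_10 = 16796.
A − B = 742900 − 16796 = 726104.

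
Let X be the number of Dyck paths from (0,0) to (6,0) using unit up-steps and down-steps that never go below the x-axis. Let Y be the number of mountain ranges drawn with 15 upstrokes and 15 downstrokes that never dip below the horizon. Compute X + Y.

9694850

Paths of 3 up- and 3 down-steps that never dip below the axis are Dyck paths; their count is C_3. So X = C_3 = 5.
Paths of 15 up- and 15 down-steps that never dip below the axis are Dyck paths; their count is C_15. So Y = C_15 = 9694845.
X + Y = 5 + 9694845 = 9694850.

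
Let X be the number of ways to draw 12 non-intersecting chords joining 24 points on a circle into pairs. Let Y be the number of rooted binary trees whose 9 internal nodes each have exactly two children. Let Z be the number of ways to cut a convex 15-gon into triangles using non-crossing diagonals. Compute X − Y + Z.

946050

Non-crossing perfect matchings of 2n points on a circle are counted by C_n; with 24 points, n = 12. So X = C_12 = 208012.
The number of full binary trees on 9 internal nodes is the Catalan number C_9. So Y = C_9 = 4862.
The number of triangulations of a 15-gon is the Catalan number C_13 (index = sides − 2). So Z = C_13 = 742900.
X − Y + Z = 208012 − 4862 + 742900 = 946050.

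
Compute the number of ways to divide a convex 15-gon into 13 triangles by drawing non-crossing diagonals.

A convex 15-gon is triangulated into 13 triangles, and the number of such triangulations is the Catalan number C_{15−2} = C_13.
C_13 = C_12 · 2(2·12+1)/(12+2) = 208012 · 50/14 = 742900.

742900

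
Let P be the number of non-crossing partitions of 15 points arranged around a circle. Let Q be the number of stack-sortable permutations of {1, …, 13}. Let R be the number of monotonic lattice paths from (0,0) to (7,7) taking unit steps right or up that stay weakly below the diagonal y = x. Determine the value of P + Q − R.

10437316

The non-crossing partitions of [15] form a lattice of size C_15. So P = C_15 = 9694845.
By Knuth's characterisation, the stack-sortable permutations of length 13 are the 231-avoiders, numbering C_13. So Q = C_13 = 742900.
Monotone paths in an n×n grid that stay weakly below the diagonal are counted by C_n; here n = 7. So R = C_7 = 429.
P + Q − R = 9694845 + 742900 − 429 = 10437316.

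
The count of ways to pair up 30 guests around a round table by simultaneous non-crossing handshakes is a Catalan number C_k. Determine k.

15

With 30 = 2·15 people, non-crossing handshake pairings are non-crossing perfect matchings on a circle, counted by C_15.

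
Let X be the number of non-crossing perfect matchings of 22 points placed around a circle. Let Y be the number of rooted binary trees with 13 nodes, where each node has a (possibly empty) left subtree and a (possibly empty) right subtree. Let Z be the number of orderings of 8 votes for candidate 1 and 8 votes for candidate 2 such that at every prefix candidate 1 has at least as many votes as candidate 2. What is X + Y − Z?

Pairing 22 circle points by 11 non-crossing chords gives C_11 matchings. So X = C_11 = 58786.
Rooted binary trees with 13 nodes (each child slot possibly empty) number C_13. So Y = C_13 = 742900.
Reading a vote for the leader as '(' and for the other as ')' turns such a sequence into a balanced string of 8 pairs, so the count is C_8. So Z = C_8 = 1430.
X + Y − Z = 58786 + 742900 − 1430 = 800256.

800256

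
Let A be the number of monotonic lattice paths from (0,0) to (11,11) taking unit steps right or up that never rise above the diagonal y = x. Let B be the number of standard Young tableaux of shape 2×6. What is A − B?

58654

Sub-diagonal monotone paths from (0,0) to (11,11) biject with Dyck paths of semilength 11, giving C_11. So A = C_11 = 58786.
Standard Young tableaux of shape 2×n are counted by C_n; here n = 6. So B = C_6 = 132.
A − B = 58786 − 132 = 58654.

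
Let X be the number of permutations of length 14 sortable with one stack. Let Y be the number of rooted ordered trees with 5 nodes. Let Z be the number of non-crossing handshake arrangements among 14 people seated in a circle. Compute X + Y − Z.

2674025

By Knuth's characterisation, the stack-sortable permutations of length 14 are the 231-avoiders, numbering C_14. So X = C_14 = 2674440.
Rooted ordered (plane) trees on m nodes have m−1 edges and are counted by C_{m−1}; m = 5 gives C_4. So Y = C_4 = 14.
Non-crossing handshake pairings of 2n people are counted by C_n; 14 people gives n = 7. So Z = C_7 = 429.
X + Y − Z = 2674440 + 14 − 429 = 2674025.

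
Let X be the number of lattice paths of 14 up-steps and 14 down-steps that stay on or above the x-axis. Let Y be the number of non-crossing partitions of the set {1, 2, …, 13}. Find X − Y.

1931540

Paths of 14 up- and 14 down-steps that never dip below the axis are Dyck paths; their count is C_14. So X = C_14 = 2674440.
The non-crossing partitions of [13] form a lattice of size C_13. So Y = C_13 = 742900.
X − Y = 2674440 − 742900 = 1931540.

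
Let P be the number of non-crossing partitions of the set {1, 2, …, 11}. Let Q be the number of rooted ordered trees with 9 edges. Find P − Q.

The non-crossing partitions of [11] form a lattice of size C_11. So P = C_11 = 58786.
Rooted ordered trees with n edges are counted by C_n; here n = 9. So Q = C_9 = 4862.
P − Q = 58786 − 4862 = 53924.

53924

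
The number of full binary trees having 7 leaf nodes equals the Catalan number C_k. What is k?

A full binary tree with L leaves has L−1 internal nodes and is counted by C_{L−1}; L = 7 gives C_6.

6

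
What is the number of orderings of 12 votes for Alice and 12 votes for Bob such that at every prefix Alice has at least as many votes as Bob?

208012

Ballot sequences with n votes each where one side never trails are Dyck words, counted by C_n; here n = 12.
C_12 = C(24,12)/13 = 2704156/13 = 208012.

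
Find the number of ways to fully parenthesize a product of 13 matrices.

Parenthesizations of m factors correspond to full binary trees with m leaves, counted by C_{m−1}; m = 13 gives C_12.
C_12 = C(24,12)/13 = 2704156/13 = 208012.

208012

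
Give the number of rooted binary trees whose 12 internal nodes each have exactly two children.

208012

The number of full binary trees on 12 internal nodes is the Catalan number C_12.
C_12 = C_11 · 2(2·11+1)/(11+2) = 58786 · 46/13 = 208012.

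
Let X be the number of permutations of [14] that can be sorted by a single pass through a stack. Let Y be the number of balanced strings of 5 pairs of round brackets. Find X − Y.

2674398

By Knuth's characterisation, the stack-sortable permutations of length 14 are the 231-avoiders, numbering C_14. So X = C_14 = 2674440.
With 5 pairs the number of balanced bracket strings is the Catalan number C_5. So Y = C_5 = 42.
X − Y = 2674440 − 42 = 2674398.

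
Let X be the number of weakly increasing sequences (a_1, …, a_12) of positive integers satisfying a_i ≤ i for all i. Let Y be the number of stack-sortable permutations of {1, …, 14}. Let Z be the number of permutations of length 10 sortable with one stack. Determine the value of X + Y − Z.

Weakly increasing sequences with a_i ≤ i biject with Dyck paths of semilength 12, so there are C_12. So X = C_12 = 208012.
Stack-sortable permutations are exactly the 231-avoiding ones, counted by C_n; here n = 14. So Y = C_14 = 2674440.
By Knuth's characterisation, the stack-sortable permutations of length 10 are the 231-avoiders, numbering C_10. So Z = C_10 = 16796.
X + Y − Z = 208012 + 2674440 − 16796 = 2865656.

2865656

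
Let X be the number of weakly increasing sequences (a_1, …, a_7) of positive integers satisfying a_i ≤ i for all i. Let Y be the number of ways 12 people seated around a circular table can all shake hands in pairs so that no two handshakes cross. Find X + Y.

Weakly increasing sequences with a_i ≤ i biject with Dyck paths of semilength 7, so there are C_7. So X = C_7 = 429.
Non-crossing handshake pairings of 2n people are counted by C_n; 12 people gives n = 6. So Y = C_6 = 132.
X + Y = 429 + 132 = 561.

561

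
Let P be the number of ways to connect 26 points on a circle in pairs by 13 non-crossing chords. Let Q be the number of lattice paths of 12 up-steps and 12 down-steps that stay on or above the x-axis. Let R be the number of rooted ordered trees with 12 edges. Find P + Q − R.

742900

Pairing 26 circle points by 13 non-crossing chords gives C_13 matchings. So P = C_13 = 742900.
Paths of 12 up- and 12 down-steps that never dip below the axis are Dyck paths; their count is C_12. So Q = C_12 = 208012.
A rooted plane tree with 12 edges has 13 nodes, and the count is C_12. So R = C_12 = 208012.
P + Q − R = 742900 + 208012 − 208012 = 742900.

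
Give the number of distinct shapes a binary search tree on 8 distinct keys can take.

1430

There are C_n binary search tree shapes on n keys; with n = 8 that is C_8.
C_8 = 1430.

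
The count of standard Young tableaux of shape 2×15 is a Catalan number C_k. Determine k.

By the hook-length formula (or a Dyck-path bijection), SYT of shape 2×15 number C_15.

15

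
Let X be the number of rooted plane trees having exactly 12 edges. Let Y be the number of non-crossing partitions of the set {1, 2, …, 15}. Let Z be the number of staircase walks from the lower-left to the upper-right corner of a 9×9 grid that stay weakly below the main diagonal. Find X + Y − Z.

A rooted plane tree with 12 edges has 13 nodes, and the count is C_12. So X = C_12 = 208012.
The non-crossing partitions of [15] form a lattice of size C_15. So Y = C_15 = 9694845.
Monotone paths in an n×n grid that stay weakly below the diagonal are counted by C_n; here n = 9. So Z = C_9 = 4862.
X + Y − Z = 208012 + 9694845 − 4862 = 9897995.

9897995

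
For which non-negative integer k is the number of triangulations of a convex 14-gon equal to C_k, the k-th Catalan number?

A convex 14-gon is triangulated into 12 triangles, and the number of such triangulations is the Catalan number C_{14−2} = C_12.

12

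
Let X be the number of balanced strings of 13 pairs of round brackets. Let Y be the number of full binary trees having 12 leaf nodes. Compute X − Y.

A balanced arrangement of 13 bracket pairs is a Dyck word of semilength 13, so the count is C_13. So X = C_13 = 742900.
A full binary tree with L leaves has L−1 internal nodes and is counted by C_{L−1}; L = 12 gives C_11. So Y = C_11 = 58786.
X − Y = 742900 − 58786 = 684114.

684114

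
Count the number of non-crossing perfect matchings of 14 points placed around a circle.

429

Pairing 14 circle points by 7 non-crossing chords gives C_7 matchings.
C_7 = C(14,7)/8 = 3432/8 = 429.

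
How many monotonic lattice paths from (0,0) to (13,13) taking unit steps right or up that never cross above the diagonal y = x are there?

Sub-diagonal monotone paths from (0,0) to (13,13) biject with Dyck paths of semilength 13, giving C_13.
C_13 = C_12 · 2(2·12+1)/(12+2) = 208012 · 50/14 = 742900.

742900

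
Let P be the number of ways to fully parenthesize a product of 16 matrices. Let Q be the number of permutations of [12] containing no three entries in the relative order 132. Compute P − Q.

9486833

Ways to associate a product of 16 factors correspond to binary trees on 16 leaves, so the count is C_15. So P = C_15 = 9694845.
For any fixed pattern of length 3, the pattern-avoiding permutations of [12] number C_12. So Q = C_12 = 208012.
P − Q = 9694845 − 208012 = 9486833.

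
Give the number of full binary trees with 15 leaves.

A full binary tree with L leaves has L−1 internal nodes and is counted by C_{L−1}; L = 15 gives C_14.
C_14 = C(28,14)/15 = 40116600/15 = 2674440.

2674440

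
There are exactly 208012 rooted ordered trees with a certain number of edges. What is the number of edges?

Rooted ordered trees with n edges are counted by C_n; 208012 = C_12.

12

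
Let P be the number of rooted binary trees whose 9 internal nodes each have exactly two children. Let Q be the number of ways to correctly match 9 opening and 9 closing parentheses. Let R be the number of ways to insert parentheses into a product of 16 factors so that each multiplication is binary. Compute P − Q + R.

The number of full binary trees on 9 internal nodes is the Catalan number C_9. So P = C_9 = 4862.
Balanced strings of n pairs of brackets are counted by C_n; here n = 9. So Q = C_9 = 4862.
Ways to associate a product of 16 factors correspond to binary trees on 16 leaves, so the count is C_15. So R = C_15 = 9694845.
P − Q + R = 4862 − 4862 + 9694845 = 9694845.

9694845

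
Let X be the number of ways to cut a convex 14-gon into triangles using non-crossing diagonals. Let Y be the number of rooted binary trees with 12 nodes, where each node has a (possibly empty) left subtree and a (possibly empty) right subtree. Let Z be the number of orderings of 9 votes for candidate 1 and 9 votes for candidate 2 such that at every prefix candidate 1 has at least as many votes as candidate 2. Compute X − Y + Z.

4862

A convex 14-gon is triangulated into 12 triangles, and the number of such triangulations is the Catalan number C_{14−2} = C_12. So X = C_12 = 208012.
There are C_n binary search tree shapes on n keys; with n = 12 that is C_12. So Y = C_12 = 208012.
Reading a vote for the leader as '(' and for the other as ')' turns such a sequence into a balanced string of 9 pairs, so the count is C_9. So Z = C_9 = 4862.
X − Y + Z = 208012 − 208012 + 4862 = 4862.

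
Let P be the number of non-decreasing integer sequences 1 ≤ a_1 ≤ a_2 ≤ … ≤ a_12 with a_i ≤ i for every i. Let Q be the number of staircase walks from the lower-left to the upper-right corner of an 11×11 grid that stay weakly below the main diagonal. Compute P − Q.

Such sub-staircase sequences of length n are counted by C_n; here n = 12. So P = C_12 = 208012.
Sub-diagonal monotone paths from (0,0) to (11,11) biject with Dyck paths of semilength 11, giving C_11. So Q = C_11 = 58786.
P − Q = 208012 − 58786 = 149226.

149226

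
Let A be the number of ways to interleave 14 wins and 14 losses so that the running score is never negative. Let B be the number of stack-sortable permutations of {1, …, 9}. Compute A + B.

2679302

Reading a vote for the leader as '(' and for the other as ')' turns such a sequence into a balanced string of 14 pairs, so the count is C_14. So A = C_14 = 2674440.
By Knuth's characterisation, the stack-sortable permutations of length 9 are the 231-avoiders, numbering C_9. So B = C_9 = 4862.
A + B = 2674440 + 4862 = 2679302.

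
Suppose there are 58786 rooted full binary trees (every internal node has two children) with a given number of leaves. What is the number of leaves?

Full binary trees with L leaves are counted by C_{L−1}; 58786 = C_11.
So the index is 11, and the number of leaves is 11 + 1 = 12.

12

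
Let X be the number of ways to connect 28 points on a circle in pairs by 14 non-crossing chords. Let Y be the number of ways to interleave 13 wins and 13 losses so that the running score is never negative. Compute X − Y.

1931540

Non-crossing perfect matchings of 2n points on a circle are counted by C_n; with 28 points, n = 14. So X = C_14 = 2674440.
Reading a vote for the leader as '(' and for the other as ')' turns such a sequence into a balanced string of 13 pairs, so the count is C_13. So Y = C_13 = 742900.
X − Y = 2674440 − 742900 = 1931540.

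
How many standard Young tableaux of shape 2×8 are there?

Standard Young tableaux of shape 2×n are counted by C_n; here n = 8.
C_8 = C(16,8)/9 = 12870/9 = 1430.

1430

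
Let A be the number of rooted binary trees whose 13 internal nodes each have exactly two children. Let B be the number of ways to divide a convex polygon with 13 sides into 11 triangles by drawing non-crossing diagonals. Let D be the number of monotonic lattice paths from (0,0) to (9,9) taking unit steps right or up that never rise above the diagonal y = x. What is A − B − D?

Full binary trees with n internal nodes are counted by C_n; here n = 13. So A = C_13 = 742900.
The number of triangulations of a 13-gon is the Catalan number C_11 (index = sides − 2). So B = C_11 = 58786.
Monotone paths in an n×n grid that stay weakly below the diagonal are counted by C_n; here n = 9. So D = C_9 = 4862.
A − B − D = 742900 − 58786 − 4862 = 679252.

679252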